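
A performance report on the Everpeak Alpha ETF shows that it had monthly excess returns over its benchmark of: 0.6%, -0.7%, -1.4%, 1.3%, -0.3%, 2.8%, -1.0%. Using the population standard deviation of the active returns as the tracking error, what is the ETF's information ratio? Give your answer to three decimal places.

0.135

Mean return μ = 1.30 / 7 = 0.1857%
Population σ = √[Σ(r − μ)² / 7] = √[13.1886 / 7] = √1.8841 = 1.3726%
IR = μ / tracking error = 0.1857 / 1.3726 = 0.1353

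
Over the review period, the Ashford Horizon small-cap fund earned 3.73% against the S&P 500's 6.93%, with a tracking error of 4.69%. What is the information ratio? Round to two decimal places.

IR = (Rp − Rb) / TE = (3.73% − 6.93%) / 4.69% = -3.20% / 4.69% = -0.6823

-0.68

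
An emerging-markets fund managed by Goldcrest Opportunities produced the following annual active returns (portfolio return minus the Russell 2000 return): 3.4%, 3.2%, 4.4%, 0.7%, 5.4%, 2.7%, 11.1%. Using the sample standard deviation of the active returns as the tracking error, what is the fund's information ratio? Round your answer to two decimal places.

1.34

r̄ = (3.4 + 3.2 + 4.4 + 0.7 + 5.4 + 2.7 + 11.1) / 7 = 4.4143%
Σ(r − r̄)² = (3.4 − 4.4143)² + (3.2 − 4.4143)² + … = 64.9086
sample σ = √(64.9086 / 6) = √10.8181 = 3.2891%
IR = r̄ / tracking error = 4.4143 / 3.2891 = 1.3421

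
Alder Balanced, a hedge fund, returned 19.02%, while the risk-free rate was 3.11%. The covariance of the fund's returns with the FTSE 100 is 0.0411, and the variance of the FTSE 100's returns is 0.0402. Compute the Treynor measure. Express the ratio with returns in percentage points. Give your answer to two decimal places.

15.56

β = Cov / Var = 0.0411 / 0.0402 = 1.0224
Treynor = (Rp − Rf) / β = (19.02% − 3.11%) / 1.0224 = 15.91 / 1.0224 = 15.5614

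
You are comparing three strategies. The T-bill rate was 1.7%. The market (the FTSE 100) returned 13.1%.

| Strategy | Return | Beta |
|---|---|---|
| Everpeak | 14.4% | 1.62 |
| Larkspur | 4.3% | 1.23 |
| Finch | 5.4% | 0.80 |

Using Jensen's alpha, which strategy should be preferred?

Everpeak: α = 14.4% − [1.7% + 1.62 × (13.1% − 1.7%)] = -5.768
Larkspur: α = 4.3% − [1.7% + 1.23 × (13.1% − 1.7%)] = -11.422
Finch: α = 5.4% − [1.7% + 0.80 × (13.1% − 1.7%)] = -5.420
Highest: Finch (-5.420).

Finch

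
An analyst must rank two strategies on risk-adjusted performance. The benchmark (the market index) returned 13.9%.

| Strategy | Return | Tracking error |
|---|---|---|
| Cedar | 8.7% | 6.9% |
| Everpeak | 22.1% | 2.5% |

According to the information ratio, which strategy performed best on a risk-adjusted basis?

Everpeak

Cedar: IR = (8.7% − 13.9%) / 6.9% = -0.754
Everpeak: IR = (22.1% − 13.9%) / 2.5% = 3.280
Highest: Everpeak (3.280).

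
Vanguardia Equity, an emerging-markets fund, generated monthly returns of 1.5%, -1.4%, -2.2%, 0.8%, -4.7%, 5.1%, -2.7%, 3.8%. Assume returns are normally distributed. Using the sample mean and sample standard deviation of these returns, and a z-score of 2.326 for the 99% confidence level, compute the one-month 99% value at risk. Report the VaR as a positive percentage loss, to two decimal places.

7.81

r̄ = (1.5 − 1.4 − 2.2 + 0.8 − 4.7 + 5.1 − 2.7 + 3.8) / 8 = 0.0250%
Sample σ = √[Σ(r − r̄)² / 7] = √[79.5150 / 7] = √11.3593 = 3.3704%
VaR = −(r̄ − z·σ) = −(0.0250 − 2.326 × 3.3704) = −(-7.8146) = 7.8146%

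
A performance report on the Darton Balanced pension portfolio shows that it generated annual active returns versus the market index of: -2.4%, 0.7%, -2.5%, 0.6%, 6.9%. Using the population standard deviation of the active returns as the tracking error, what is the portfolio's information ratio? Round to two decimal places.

0.19

r̄ = (-2.4 + 0.7 − 2.5 + 0.6 + 6.9) / 5 = 3.30 / 5 = 0.6600%
Σ(r − r̄)² = 58.2920; population σ = √(58.2920/5) = 3.4144%
IR = r̄ / tracking error = 0.6600 / 3.4144 = 0.1933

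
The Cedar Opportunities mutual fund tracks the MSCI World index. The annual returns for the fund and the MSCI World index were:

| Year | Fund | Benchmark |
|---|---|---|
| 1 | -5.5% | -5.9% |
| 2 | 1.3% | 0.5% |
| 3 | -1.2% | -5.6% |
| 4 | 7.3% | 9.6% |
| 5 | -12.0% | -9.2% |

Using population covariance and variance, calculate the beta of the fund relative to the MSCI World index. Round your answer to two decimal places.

r̄p = -2.0200%,  r̄m = -2.1200%
Cov = Σ(rp − r̄p)(rm − r̄m) / 5 = 39.7776
Var(rm) = Σ(rm − r̄m)² / 5 = 44.1496
β = Cov / Var = 39.7776 / 44.1496 = 0.9010

0.90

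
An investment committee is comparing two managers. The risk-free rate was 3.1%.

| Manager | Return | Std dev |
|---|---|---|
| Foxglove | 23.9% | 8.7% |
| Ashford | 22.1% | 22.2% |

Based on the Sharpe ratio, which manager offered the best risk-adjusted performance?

Foxglove

Foxglove: Sharpe ratio = (23.9% − 3.1%) / 8.7% = 2.391
Ashford: Sharpe ratio = (22.1% − 3.1%) / 22.2% = 0.856
Highest: Foxglove (2.391).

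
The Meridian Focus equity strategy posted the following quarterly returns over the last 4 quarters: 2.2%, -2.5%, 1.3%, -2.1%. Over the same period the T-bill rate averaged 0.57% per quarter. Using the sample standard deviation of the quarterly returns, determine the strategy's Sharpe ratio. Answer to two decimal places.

-0.36

r̄ = (2.2 − 2.5 + 1.3 − 2.1) / 4 = -0.2750%
Σ(r − r̄)² = 16.8875; sample σ = √(16.8875/3) = 2.3726%
Sharpe = (r̄ − rf) / σ = (-0.2750 − 0.57) / 2.3726 = -0.8450 / 2.3726 = -0.3561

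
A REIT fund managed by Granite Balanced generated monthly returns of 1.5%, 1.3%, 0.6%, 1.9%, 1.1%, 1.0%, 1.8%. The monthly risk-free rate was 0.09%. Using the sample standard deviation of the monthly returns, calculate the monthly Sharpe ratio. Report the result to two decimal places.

2.66

r̄ = (1.5 + 1.3 + 0.6 + 1.9 + 1.1 + 1 + 1.8) / 7 = 1.3143%
Sample σ = √[Σ(r − r̄)² / 6] = √[1.2686 / 6] = √0.2114 = 0.4598%
Sharpe = (r̄ − rf) / σ = (1.3143 − 0.09) / 0.4598 = 1.2243 / 0.4598 = 2.6627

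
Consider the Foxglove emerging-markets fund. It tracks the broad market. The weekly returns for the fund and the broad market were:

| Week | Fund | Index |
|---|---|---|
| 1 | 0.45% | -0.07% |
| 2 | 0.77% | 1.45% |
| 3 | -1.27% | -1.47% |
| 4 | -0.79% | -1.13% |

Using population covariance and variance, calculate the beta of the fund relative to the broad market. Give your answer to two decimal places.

r̄p = -0.2100%,  r̄m = -0.3050%
Cov = Σ(rp − r̄p)(rm − r̄m) / 4 = 0.8971
Var(rm) = Σ(rm − r̄m)² / 4 = 1.2933
β = Cov / Var = 0.8971 / 1.2933 = 0.6937

0.69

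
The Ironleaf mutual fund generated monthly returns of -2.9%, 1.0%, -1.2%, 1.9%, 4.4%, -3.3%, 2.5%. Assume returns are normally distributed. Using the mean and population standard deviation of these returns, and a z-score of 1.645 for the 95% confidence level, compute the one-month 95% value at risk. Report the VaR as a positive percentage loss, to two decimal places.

4.06

Mean return μ = 2.40 / 7 = 0.3429%
Σ(r − μ)² = 50.1371; population σ = √(50.1371/7) = 2.6763%
VaR = −(μ − z·σ) = −(0.3429 − 1.645 × 2.6763) = −(-4.0596) = 4.0596%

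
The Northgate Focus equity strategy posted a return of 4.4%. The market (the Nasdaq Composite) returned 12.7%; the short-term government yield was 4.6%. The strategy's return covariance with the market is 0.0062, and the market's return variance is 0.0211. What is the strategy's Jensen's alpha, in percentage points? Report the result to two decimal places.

-2.58

β = Cov / Var = 0.0062 / 0.0211 = 0.2938
E[R] = Rf + β(Rm − Rf) = 4.6% + 0.2938 × (12.7% − 4.6%) = 6.9798%
α = Rp − E[R] = 4.4% − 6.9798% = -2.5798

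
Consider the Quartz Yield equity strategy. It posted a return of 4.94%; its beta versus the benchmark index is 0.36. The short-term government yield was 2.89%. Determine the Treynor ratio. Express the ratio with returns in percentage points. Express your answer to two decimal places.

Treynor = (Rp − Rf) / β = (4.94% − 2.89%) / 0.36 = 2.05 / 0.36 = 5.6944

5.69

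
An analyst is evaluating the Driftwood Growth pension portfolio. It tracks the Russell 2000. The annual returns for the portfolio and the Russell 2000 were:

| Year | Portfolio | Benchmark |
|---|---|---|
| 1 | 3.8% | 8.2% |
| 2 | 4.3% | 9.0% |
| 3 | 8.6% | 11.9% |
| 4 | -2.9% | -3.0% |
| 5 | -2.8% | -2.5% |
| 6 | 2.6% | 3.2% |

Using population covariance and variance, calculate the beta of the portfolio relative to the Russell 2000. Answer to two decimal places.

r̄p = 2.2667%,  r̄m = 4.4667%
Cov = Σ(rp − r̄p)(rm − r̄m) / 6 = 22.5789
Var(rm) = Σ(rm − r̄m)² / 6 = 32.6056
β = Cov / Var = 22.5789 / 32.6056 = 0.6925

0.69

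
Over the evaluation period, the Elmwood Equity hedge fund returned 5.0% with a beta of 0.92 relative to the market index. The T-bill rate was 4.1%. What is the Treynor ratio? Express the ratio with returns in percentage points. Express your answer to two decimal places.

0.98

Treynor = (Rp − Rf) / β = (5.0% − 4.1%) / 0.92 = 0.90 / 0.92 = 0.9783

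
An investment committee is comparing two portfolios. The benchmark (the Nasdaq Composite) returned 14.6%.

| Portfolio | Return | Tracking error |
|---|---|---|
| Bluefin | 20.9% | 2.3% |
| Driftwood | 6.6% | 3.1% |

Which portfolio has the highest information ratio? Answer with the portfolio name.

Bluefin

Bluefin: IR = (20.9% − 14.6%) / 2.3% = 2.739
Driftwood: IR = (6.6% − 14.6%) / 3.1% = -2.581
Highest: Bluefin (2.739).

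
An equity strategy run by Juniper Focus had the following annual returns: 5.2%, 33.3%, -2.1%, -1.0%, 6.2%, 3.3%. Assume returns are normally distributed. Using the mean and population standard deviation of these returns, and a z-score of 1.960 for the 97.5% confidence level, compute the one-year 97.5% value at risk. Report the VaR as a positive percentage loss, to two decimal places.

r̄ = (5.2 + 33.3 − 2.1 − 1 + 6.2 + 3.3) / 6 = 44.90 / 6 = 7.4833%
Σ(r − r̄)² = (5.2 − 7.4833)² + (33.3 − 7.4833)² + … = 854.6683
population σ = √(854.6683 / 6) = √142.4447 = 11.9350%
VaR = −(r̄ − z·σ) = −(7.4833 − 1.960 × 11.9350) = −(-15.9093) = 15.9093%

15.91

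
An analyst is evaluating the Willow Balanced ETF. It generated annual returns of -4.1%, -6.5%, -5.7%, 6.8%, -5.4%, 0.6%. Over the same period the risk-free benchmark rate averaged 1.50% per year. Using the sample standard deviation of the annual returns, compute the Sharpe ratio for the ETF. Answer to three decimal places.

-0.752

Mean return μ = -14.30 / 6 = -2.3833%
Σ(r − μ)² = 133.2283; sample σ = √(133.2283/5) = 5.1619%
Sharpe = (μ − rf) / σ = (-2.3833 − 1.5) / 5.1619 = -3.8833 / 5.1619 = -0.7523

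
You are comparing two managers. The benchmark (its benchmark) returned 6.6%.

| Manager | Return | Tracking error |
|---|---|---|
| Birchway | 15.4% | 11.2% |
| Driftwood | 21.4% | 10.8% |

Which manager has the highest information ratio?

Driftwood

Birchway: IR = (15.4% − 6.6%) / 11.2% = 0.786
Driftwood: IR = (21.4% − 6.6%) / 10.8% = 1.370
Highest: Driftwood (1.370).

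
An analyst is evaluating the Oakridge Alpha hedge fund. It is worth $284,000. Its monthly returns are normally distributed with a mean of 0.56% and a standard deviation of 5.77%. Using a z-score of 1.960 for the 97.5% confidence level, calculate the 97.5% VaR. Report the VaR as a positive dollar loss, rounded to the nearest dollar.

Return at the 97.5% tail: μ − z·σ = 0.56% − 1.960 × 5.77% = 0.56 − 11.3092 = -10.7492%
VaR = −(-10.7492%) × $284,000 = 10.7492% × $284,000 = $30,528

$30,528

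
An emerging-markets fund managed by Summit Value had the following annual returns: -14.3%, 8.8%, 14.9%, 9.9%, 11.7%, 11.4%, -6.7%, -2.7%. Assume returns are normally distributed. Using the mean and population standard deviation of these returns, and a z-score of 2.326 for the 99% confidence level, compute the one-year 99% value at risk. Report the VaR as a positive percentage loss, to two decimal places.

Mean return r̄ = 33.00 / 8 = 4.1250%
Population std dev = √[784.8550 / 8] = 9.9049%
VaR = −(r̄ − z·σ) = −(4.1250 − 2.326 × 9.9049) = −(-18.9138) = 18.9138%

18.91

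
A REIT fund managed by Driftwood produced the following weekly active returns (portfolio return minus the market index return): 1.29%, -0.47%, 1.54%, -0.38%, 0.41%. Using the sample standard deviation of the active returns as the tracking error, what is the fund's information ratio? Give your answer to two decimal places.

μ = (1.29 − 0.47 + 1.54 − 0.38 + 0.41) / 5 = 0.4780%
Sample σ = √[Σ(r − μ)² / 4] = √[3.4267 / 4] = √0.8567 = 0.9256%
IR = μ / tracking error = 0.4780 / 0.9256 = 0.5164

0.52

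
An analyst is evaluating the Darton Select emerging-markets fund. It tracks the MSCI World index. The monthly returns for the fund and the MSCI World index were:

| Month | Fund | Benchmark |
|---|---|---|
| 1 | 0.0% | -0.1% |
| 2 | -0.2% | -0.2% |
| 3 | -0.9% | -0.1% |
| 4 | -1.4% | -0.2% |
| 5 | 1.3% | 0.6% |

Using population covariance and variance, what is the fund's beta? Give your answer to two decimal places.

r̄p = -0.2400%,  r̄m = 0.0000%
Cov = Σ(rp − r̄p)(rm − r̄m) / 5 = 0.2380
Var(rm) = Σ(rm − r̄m)² / 5 = 0.0920
β = Cov / Var = 0.2380 / 0.0920 = 2.5870

2.59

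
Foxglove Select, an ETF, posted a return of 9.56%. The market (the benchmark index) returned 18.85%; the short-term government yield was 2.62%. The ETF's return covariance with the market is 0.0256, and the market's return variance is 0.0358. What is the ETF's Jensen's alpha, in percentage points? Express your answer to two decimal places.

-4.67

β = Cov / Var = 0.0256 / 0.0358 = 0.7151
E[R] = Rf + β(Rm − Rf) = 2.62% + 0.7151 × (18.85% − 2.62%) = 14.2261%
α = Rp − E[R] = 9.56% − 14.2261% = -4.6661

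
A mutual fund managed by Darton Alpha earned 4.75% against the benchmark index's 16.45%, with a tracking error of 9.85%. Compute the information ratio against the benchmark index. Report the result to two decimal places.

-1.19

IR = (Rp − Rb) / TE = (4.75% − 16.45%) / 9.85% = -11.70% / 9.85% = -1.1878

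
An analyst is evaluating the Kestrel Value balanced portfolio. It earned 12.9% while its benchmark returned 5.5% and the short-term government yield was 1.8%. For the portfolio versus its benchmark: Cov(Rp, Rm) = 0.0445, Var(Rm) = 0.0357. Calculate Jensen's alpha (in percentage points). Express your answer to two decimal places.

6.49

β = Cov / Var = 0.0445 / 0.0357 = 1.2465
E[R] = Rf + β(Rm − Rf) = 1.8% + 1.2465 × (5.5% − 1.8%) = 6.4121%
α = Rp − E[R] = 12.9% − 6.4121% = 6.4879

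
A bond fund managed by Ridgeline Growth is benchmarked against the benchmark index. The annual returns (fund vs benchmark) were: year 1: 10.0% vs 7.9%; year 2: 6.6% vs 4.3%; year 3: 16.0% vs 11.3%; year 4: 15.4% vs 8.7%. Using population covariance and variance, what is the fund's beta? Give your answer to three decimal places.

r̄p = 12.0000%,  r̄m = 8.0500%
Cov = Σ(rp − r̄p)(rm − r̄m) / 4 = 8.9400
Var(rm) = Σ(rm − r̄m)² / 4 = 6.2675
β = Cov / Var = 8.9400 / 6.2675 = 1.4264

1.426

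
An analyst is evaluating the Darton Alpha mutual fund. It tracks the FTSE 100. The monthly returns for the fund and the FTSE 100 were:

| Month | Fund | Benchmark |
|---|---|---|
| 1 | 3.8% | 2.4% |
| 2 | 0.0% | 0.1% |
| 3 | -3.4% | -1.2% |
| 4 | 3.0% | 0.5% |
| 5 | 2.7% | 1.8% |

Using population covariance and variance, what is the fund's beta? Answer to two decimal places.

r̄p = 1.2200%,  r̄m = 0.7200%
Cov = Σ(rp − r̄p)(rm − r̄m) / 5 = 3.0336
Var(rm) = Σ(rm − r̄m)² / 5 = 1.6216
β = Cov / Var = 3.0336 / 1.6216 = 1.8707

1.87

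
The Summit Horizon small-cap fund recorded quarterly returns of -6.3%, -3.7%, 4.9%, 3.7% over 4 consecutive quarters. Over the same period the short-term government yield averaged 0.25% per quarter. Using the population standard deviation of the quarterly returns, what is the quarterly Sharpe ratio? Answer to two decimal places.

-0.13

Mean return r̄ = -1.40 / 4 = -0.3500%
Population std dev = √[90.5900 / 4] = 4.7589%
Sharpe = (r̄ − rf) / σ = (-0.3500 − 0.25) / 4.7589 = -0.6000 / 4.7589 = -0.1261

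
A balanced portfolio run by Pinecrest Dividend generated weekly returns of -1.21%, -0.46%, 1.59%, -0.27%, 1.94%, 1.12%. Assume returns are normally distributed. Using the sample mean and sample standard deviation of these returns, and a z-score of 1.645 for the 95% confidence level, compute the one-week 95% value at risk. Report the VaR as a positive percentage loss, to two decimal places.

r̄ = (-1.21 − 0.46 + 1.59 − 0.27 + 1.94 + 1.12) / 6 = 0.4517%
Σ(r − r̄)² = (-1.21 − 0.4517)² + (-0.46 − 0.4517)² + (1.59 − 0.4517)² + … = 8.0707
σ = √[8.0707 / 5] = 1.2705%
VaR = −(r̄ − z·σ) = −(0.4517 − 1.645 × 1.2705) = −(-1.6383) = 1.6383%

1.64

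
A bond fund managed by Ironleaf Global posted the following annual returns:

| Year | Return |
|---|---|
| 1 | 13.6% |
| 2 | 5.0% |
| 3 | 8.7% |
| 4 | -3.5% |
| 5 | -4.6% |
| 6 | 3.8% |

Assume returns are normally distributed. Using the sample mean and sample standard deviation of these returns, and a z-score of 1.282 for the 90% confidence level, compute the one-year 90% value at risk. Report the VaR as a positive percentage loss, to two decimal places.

Mean return r̄ = 23.00 / 6 = 3.8333%
Sample σ = √[Σ(r − r̄)² / 5] = √[245.3333 / 5] = √49.0667 = 7.0048%
VaR = −(r̄ − z·σ) = −(3.8333 − 1.282 × 7.0048) = −(-5.1469) = 5.1469%

5.15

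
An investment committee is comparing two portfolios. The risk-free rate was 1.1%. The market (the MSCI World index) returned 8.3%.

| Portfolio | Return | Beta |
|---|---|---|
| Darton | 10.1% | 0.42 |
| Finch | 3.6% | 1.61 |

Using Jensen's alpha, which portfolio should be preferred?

Darton: α = 10.1% − [1.1% + 0.42 × (8.3% − 1.1%)] = 5.976
Finch: α = 3.6% − [1.1% + 1.61 × (8.3% − 1.1%)] = -9.092
Highest: Darton (5.976).

Darton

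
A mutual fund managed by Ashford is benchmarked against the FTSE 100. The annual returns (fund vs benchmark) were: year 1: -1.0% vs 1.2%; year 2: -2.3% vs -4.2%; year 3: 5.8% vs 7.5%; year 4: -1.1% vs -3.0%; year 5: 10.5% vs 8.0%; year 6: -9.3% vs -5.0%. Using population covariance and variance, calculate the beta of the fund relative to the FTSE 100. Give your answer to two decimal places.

1.08

r̄p = 0.4333%,  r̄m = 0.7500%
Cov = Σ(rp − r̄p)(rm − r̄m) / 6 = 30.6350
Var(rm) = Σ(rm − r̄m)² / 6 = 28.3258
β = Cov / Var = 30.6350 / 28.3258 = 1.0815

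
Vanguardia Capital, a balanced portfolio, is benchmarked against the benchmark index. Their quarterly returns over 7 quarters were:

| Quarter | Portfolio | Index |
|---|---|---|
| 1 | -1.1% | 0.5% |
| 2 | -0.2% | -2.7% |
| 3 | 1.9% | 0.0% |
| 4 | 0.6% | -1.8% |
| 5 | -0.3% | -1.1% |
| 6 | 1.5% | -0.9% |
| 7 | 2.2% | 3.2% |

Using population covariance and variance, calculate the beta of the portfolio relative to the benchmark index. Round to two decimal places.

r̄p = 0.6571%,  r̄m = -0.4000%
Cov = Σ(rp − r̄p)(rm − r̄m) / 7 = 0.9671
Var(rm) = Σ(rm − r̄m)² / 7 = 3.1314
β = Cov / Var = 0.9671 / 3.1314 = 0.3088

0.31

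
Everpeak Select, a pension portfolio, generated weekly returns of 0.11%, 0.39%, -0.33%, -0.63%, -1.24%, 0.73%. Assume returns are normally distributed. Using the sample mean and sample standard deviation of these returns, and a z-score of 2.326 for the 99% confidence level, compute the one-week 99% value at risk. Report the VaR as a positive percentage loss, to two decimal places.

1.83

Mean return μ = -0.970 / 6 = -0.1617%
Σ(r − μ)² = 2.5837; sample σ = √(2.5837/5) = 0.7188%
VaR = −(μ − z·σ) = −(-0.1617 − 2.326 × 0.7188) = −(-1.8336) = 1.8336%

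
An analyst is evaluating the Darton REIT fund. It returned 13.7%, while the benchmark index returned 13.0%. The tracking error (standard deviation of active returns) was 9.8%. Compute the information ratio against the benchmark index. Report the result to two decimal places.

IR = (Rp − Rb) / TE = (13.7% − 13.0%) / 9.8% = 0.70% / 9.8% = 0.0714

0.07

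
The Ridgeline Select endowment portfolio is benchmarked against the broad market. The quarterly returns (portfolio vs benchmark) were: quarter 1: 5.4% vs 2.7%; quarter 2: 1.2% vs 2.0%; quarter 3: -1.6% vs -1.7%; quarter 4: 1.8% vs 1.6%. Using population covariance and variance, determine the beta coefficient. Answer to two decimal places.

r̄p = 1.7000%,  r̄m = 1.1500%
Cov = Σ(rp − r̄p)(rm − r̄m) / 4 = 3.6900
Var(rm) = Σ(rm − r̄m)² / 4 = 2.8625
β = Cov / Var = 3.6900 / 2.8625 = 1.2891

1.29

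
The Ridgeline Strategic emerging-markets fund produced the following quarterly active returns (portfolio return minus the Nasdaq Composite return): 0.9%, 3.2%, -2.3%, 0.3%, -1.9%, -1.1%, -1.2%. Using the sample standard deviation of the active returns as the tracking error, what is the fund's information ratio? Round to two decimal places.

r̄ = (0.9 + 3.2 − 2.3 + 0.3 − 1.9 − 1.1 − 1.2) / 7 = -2.10 / 7 = -0.3000%
Σ(r − r̄)² = (0.9 − (-0.3000))² + (3.2 − (-0.3000))² + … = 22.0600
σ = √[22.0600 / 6] = 1.9175%
IR = r̄ / tracking error = -0.3000 / 1.9175 = -0.1565

-0.16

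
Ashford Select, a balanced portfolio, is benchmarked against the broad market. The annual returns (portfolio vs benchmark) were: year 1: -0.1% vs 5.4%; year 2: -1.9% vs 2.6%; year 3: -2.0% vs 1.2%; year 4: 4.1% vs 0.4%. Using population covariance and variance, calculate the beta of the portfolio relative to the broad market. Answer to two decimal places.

-0.45

r̄p = 0.0250%,  r̄m = 2.4000%
Cov = Σ(rp − r̄p)(rm − r̄m) / 4 = -1.6200
Var(rm) = Σ(rm − r̄m)² / 4 = 3.6200
β = Cov / Var = -1.6200 / 3.6200 = -0.4475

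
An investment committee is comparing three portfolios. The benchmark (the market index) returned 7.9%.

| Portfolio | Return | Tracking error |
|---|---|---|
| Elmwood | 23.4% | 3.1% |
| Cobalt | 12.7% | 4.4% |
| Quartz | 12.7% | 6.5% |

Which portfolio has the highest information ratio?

Elmwood: IR = (23.4% − 7.9%) / 3.1% = 5.000
Cobalt: IR = (12.7% − 7.9%) / 4.4% = 1.091
Quartz: IR = (12.7% − 7.9%) / 6.5% = 0.738
Highest: Elmwood (5.000).

Elmwood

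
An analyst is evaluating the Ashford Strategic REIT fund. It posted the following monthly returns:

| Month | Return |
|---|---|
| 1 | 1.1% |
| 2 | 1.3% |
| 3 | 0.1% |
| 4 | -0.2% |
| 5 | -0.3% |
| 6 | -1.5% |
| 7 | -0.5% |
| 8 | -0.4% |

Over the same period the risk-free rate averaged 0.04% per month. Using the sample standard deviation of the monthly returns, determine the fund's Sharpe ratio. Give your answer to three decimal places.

-0.100

Mean return r̄ = -0.40 / 8 = -0.0500%
Sample σ = √[Σ(r − r̄)² / 7] = √[5.6800 / 7] = √0.8114 = 0.9008%
Sharpe = (r̄ − rf) / σ = (-0.0500 − 0.04) / 0.9008 = -0.0900 / 0.9008 = -0.0999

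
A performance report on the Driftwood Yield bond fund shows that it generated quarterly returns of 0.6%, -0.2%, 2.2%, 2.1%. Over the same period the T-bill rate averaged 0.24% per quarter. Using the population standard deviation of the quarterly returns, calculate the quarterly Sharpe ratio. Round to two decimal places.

0.92

μ = (0.6 − 0.2 + 2.2 + 2.1) / 4 = 4.70 / 4 = 1.1750%
Σ(r − μ)² = (0.6 − 1.1750)² + (-0.2 − 1.1750)² + … = 4.1275
σ = √[4.1275 / 4] = 1.0158%
Sharpe = (μ − rf) / σ = (1.1750 − 0.24) / 1.0158 = 0.9350 / 1.0158 = 0.9205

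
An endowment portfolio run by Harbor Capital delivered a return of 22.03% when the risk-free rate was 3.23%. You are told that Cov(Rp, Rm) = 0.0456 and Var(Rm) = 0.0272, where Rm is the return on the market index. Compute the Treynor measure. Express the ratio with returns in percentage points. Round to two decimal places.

11.21

β = Cov / Var = 0.0456 / 0.0272 = 1.6765
Treynor = (Rp − Rf) / β = (22.03% − 3.23%) / 1.6765 = 18.80 / 1.6765 = 11.2138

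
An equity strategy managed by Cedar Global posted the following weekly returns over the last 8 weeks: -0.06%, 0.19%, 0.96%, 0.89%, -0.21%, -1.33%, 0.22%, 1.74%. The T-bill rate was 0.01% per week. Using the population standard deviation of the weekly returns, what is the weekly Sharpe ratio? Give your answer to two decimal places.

Mean return r̄ = 2.400 / 8 = 0.3000%
Σ(r − r̄)² = (-0.06 − 0.3000)² + (0.19 − 0.3000)² + (0.96 − 0.3000)² + … = 5.9224
population σ = √(5.9224 / 8) = √0.7403 = 0.8604%
Sharpe = (r̄ − rf) / σ = (0.3000 − 0.01) / 0.8604 = 0.2900 / 0.8604 = 0.3371

0.34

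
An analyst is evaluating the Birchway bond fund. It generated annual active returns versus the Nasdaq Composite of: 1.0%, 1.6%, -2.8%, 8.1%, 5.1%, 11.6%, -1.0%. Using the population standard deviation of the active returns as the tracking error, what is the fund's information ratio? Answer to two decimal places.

0.71

Mean return μ = 23.60 / 7 = 3.3714%
Population σ = √[Σ(r − μ)² / 7] = √[159.0143 / 7] = √22.7163 = 4.7662%
IR = μ / tracking error = 3.3714 / 4.7662 = 0.7074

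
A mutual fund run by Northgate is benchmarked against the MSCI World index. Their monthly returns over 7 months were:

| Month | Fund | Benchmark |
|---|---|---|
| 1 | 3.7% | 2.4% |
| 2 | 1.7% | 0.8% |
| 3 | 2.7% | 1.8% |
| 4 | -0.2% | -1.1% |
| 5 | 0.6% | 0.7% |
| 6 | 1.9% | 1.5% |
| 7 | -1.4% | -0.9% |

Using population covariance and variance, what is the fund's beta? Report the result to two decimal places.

r̄p = 1.2857%,  r̄m = 0.7429%
Cov = Σ(rp − r̄p)(rm − r̄m) / 7 = 1.8806
Var(rm) = Σ(rm − r̄m)² / 7 = 1.5053
β = Cov / Var = 1.8806 / 1.5053 = 1.2493

1.25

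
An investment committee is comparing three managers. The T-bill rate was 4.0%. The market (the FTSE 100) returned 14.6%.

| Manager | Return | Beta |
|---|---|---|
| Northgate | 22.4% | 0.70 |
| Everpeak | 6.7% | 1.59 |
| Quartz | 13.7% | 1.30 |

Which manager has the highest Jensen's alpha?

Northgate

Northgate: α = 22.4% − [4.0% + 0.70 × (14.6% − 4.0%)] = 10.980
Everpeak: α = 6.7% − [4.0% + 1.59 × (14.6% − 4.0%)] = -14.154
Quartz: α = 13.7% − [4.0% + 1.30 × (14.6% − 4.0%)] = -4.080
Highest: Northgate (10.980).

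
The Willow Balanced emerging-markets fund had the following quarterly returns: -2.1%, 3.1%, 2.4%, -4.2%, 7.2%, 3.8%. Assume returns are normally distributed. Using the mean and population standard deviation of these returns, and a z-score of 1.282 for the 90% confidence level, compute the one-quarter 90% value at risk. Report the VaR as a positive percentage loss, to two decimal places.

r̄ = (-2.1 + 3.1 + 2.4 − 4.2 + 7.2 + 3.8) / 6 = 10.20 / 6 = 1.7000%
Population std dev = √[86.3600 / 6] = 3.7939%
VaR = −(r̄ − z·σ) = −(1.7000 − 1.282 × 3.7939) = −(-3.1638) = 3.1638%

3.16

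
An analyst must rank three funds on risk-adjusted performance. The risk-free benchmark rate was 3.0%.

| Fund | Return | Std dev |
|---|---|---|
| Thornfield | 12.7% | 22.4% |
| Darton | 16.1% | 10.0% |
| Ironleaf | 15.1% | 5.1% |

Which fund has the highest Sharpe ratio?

Thornfield: Sharpe ratio = (12.7% − 3.0%) / 22.4% = 0.433
Darton: Sharpe ratio = (16.1% − 3.0%) / 10.0% = 1.310
Ironleaf: Sharpe ratio = (15.1% − 3.0%) / 5.1% = 2.373
Highest: Ironleaf (2.373).

Ironleaf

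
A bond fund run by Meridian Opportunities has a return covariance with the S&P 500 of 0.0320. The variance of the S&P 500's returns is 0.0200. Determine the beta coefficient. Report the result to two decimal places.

β = Cov(Rp, Rm) / Var(Rm) = 0.0320 / 0.0200 = 1.6000

1.60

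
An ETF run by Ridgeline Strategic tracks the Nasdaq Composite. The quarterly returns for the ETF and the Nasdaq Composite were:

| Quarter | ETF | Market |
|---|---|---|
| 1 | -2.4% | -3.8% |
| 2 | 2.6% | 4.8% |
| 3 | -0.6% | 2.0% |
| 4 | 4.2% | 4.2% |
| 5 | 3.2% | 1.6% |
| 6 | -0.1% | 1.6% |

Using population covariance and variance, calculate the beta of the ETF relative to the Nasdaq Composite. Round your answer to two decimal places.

r̄p = 1.1500%,  r̄m = 1.7333%
Cov = Σ(rp − r̄p)(rm − r̄m) / 6 = 5.1733
Var(rm) = Σ(rm − r̄m)² / 6 = 7.7022
β = Cov / Var = 5.1733 / 7.7022 = 0.6717

0.67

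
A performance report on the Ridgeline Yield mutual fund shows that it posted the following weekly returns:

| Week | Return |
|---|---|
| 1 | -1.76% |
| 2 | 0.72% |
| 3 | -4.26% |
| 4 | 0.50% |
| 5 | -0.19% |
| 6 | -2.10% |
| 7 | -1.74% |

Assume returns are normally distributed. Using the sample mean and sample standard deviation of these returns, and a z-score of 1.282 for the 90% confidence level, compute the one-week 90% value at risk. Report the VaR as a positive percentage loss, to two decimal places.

μ = (-1.76 + 0.72 − 4.26 + 0.5 − 0.19 − 2.1 − 1.74) / 7 = -1.2614%
Sample std dev = √[18.3489 / 6] = 1.7488%
VaR = −(μ − z·σ) = −(-1.2614 − 1.282 × 1.7488) = −(-3.5034) = 3.5034%

3.50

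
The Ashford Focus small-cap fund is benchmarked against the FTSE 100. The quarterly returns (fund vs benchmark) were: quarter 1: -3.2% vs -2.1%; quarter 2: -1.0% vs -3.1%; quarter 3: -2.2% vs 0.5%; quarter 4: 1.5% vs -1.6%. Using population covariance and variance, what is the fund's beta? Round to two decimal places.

r̄p = -1.2250%,  r̄m = -1.5750%
Cov = Σ(rp − r̄p)(rm − r̄m) / 4 = -0.3494
Var(rm) = Σ(rm − r̄m)² / 4 = 1.7269
β = Cov / Var = -0.3494 / 1.7269 = -0.2023

-0.20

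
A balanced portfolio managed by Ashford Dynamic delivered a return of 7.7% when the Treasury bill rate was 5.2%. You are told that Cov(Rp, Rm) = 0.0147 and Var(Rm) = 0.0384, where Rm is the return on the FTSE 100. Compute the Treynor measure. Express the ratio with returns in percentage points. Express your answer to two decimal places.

6.53

β = Cov / Var = 0.0147 / 0.0384 = 0.3828
Treynor = (Rp − Rf) / β = (7.7% − 5.2%) / 0.3828 = 2.50 / 0.3828 = 6.5308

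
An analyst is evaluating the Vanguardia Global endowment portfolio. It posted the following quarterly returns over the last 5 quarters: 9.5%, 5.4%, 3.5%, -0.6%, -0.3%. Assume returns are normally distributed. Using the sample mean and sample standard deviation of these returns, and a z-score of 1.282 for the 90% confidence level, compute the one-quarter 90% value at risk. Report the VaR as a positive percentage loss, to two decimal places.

r̄ = (9.5 + 5.4 + 3.5 − 0.6 − 0.3) / 5 = 3.5000%
Sample σ = √[Σ(r − r̄)² / 4] = √[70.8600 / 4] = √17.7150 = 4.2089%
VaR = −(r̄ − z·σ) = −(3.5000 − 1.282 × 4.2089) = −(-1.8958) = 1.8958%

1.90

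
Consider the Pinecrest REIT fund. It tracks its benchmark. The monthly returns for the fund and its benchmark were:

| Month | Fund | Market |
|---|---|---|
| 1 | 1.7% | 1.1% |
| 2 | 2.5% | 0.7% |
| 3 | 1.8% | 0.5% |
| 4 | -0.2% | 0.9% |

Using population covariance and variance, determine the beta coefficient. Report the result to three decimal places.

-1.500

r̄p = 1.4500%,  r̄m = 0.8000%
Cov = Σ(rp − r̄p)(rm − r̄m) / 4 = -0.0750
Var(rm) = Σ(rm − r̄m)² / 4 = 0.0500
β = Cov / Var = -0.0750 / 0.0500 = -1.5000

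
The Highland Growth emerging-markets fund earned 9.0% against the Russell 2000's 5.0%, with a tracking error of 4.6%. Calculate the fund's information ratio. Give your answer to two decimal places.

0.87

IR = (Rp − Rb) / TE = (9.0% − 5.0%) / 4.6% = 4.00% / 4.6% = 0.8696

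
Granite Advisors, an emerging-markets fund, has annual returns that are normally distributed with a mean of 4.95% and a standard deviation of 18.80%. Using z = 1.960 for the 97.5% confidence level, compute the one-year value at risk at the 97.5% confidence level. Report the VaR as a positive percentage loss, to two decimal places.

VaR (as % loss) = −(μ − z·σ) = −(4.95% − 1.960 × 18.80%) = −(-31.8980%) = 31.8980%

31.90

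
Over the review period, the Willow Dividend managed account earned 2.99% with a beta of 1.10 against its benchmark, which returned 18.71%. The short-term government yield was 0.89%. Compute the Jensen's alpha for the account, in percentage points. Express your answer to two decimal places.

-17.50

CAPM expected return = Rf + β(Rm − Rf) = 0.89% + 1.10 × (18.71% − 0.89%) = 0.89 + 1.10 × 17.82 = 20.4920%
Jensen's α = Rp − E[R] = 2.99% − 20.4920% = -17.5020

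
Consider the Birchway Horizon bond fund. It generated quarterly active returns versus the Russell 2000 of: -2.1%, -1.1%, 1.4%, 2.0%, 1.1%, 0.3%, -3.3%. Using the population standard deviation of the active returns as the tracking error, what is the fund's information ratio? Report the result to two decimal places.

Mean return μ = -1.70 / 7 = -0.2429%
Population std dev = √[23.3571 / 7] = 1.8267%
IR = μ / tracking error = -0.2429 / 1.8267 = -0.1330

-0.13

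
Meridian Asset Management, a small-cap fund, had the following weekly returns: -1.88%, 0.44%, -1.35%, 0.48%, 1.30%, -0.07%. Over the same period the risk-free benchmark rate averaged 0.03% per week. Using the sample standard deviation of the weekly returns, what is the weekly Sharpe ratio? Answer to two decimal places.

-0.17

Mean return r̄ = -1.080 / 6 = -0.1800%
Σ(r − r̄)² = 7.2814; sample σ = √(7.2814/5) = 1.2068%
Sharpe = (r̄ − rf) / σ = (-0.1800 − 0.03) / 1.2068 = -0.2100 / 1.2068 = -0.1740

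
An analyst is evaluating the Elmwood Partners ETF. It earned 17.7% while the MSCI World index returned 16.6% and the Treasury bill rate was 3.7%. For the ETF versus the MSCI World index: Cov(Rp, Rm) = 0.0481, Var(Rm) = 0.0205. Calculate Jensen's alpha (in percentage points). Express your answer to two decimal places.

β = Cov / Var = 0.0481 / 0.0205 = 2.3463
E[R] = Rf + β(Rm − Rf) = 3.7% + 2.3463 × (16.6% − 3.7%) = 33.9673%
α = Rp − E[R] = 17.7% − 33.9673% = -16.2673

-16.27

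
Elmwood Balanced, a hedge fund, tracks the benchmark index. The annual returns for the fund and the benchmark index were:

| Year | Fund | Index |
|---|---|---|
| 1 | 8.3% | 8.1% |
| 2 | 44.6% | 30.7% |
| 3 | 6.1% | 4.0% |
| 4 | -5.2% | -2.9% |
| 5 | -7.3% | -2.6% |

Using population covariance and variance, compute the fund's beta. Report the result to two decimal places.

r̄p = 9.3000%,  r̄m = 7.4600%
Cov = Σ(rp − r̄p)(rm − r̄m) / 5 = 229.6040
Var(rm) = Σ(rm − r̄m)² / 5 = 152.2024
β = Cov / Var = 229.6040 / 152.2024 = 1.5085

1.51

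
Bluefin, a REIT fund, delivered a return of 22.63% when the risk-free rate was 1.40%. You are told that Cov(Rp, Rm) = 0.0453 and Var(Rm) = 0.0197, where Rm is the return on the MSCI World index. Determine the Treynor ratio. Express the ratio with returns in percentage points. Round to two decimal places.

9.23

β = Cov / Var = 0.0453 / 0.0197 = 2.2995
Treynor = (Rp − Rf) / β = (22.63% − 1.40%) / 2.2995 = 21.23 / 2.2995 = 9.2324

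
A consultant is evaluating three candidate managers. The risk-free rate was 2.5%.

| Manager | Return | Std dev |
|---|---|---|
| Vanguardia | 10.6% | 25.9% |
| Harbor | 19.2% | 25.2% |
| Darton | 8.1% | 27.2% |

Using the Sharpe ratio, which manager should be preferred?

Harbor

Vanguardia: Sharpe ratio = (10.6% − 2.5%) / 25.9% = 0.313
Harbor: Sharpe ratio = (19.2% − 2.5%) / 25.2% = 0.663
Darton: Sharpe ratio = (8.1% − 2.5%) / 27.2% = 0.206
Highest: Harbor (0.663).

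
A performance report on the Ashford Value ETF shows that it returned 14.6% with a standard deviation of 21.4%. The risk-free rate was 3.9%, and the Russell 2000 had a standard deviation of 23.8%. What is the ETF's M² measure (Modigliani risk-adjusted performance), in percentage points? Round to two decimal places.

Sharpe = (Rp − Rf) / σp = (14.6% − 3.9%) / 21.4% = 0.5000
M² = Rf + Sharpe × σm = 3.9% + 0.5000 × 23.8% = 15.8000%

15.80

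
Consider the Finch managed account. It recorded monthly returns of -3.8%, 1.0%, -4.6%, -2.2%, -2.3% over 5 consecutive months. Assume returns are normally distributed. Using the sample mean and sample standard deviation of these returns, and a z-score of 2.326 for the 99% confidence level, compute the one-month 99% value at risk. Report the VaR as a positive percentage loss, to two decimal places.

7.37

Mean return r̄ = -11.90 / 5 = -2.3800%
Σ(r − r̄)² = (-3.8 − (-2.3800))² + (1 − (-2.3800))² + (-4.6 − (-2.3800))² + … = 18.4080
sample σ = √(18.4080 / 4) = √4.6020 = 2.1452%
VaR = −(r̄ − z·σ) = −(-2.3800 − 2.326 × 2.1452) = −(-7.3697) = 7.3697%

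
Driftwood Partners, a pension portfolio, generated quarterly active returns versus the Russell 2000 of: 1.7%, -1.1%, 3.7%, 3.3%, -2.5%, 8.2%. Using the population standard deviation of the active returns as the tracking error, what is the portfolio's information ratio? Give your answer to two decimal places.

0.64

Mean return r̄ = 13.30 / 6 = 2.2167%
Population σ = √[Σ(r − r̄)² / 6] = √[72.6883 / 6] = √12.1147 = 3.4806%
IR = r̄ / tracking error = 2.2167 / 3.4806 = 0.6369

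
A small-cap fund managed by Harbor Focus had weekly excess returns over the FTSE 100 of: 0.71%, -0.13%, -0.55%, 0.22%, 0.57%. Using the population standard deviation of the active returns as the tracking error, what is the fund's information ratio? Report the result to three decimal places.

μ = (0.71 − 0.13 − 0.55 + 0.22 + 0.57) / 5 = 0.1640%
Population σ = √[Σ(r − μ)² / 5] = √[1.0623 / 5] = √0.2125 = 0.4610%
IR = μ / tracking error = 0.1640 / 0.4610 = 0.3557

0.356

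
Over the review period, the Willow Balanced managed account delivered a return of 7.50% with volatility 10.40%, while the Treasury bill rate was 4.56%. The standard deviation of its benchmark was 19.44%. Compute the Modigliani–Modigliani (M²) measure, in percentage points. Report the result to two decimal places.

Sharpe = (Rp − Rf) / σp = (7.50% − 4.56%) / 10.40% = 0.2827
M² = Rf + Sharpe × σm = 4.56% + 0.2827 × 19.44% = 10.0557%

10.06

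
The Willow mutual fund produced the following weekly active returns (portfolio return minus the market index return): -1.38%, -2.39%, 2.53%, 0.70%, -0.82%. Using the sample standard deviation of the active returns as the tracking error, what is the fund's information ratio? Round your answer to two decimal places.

Mean return r̄ = -1.360 / 5 = -0.2720%
Σ(r − r̄)² = (-1.38 − (-0.2720))² + (-2.39 − (-0.2720))² + (2.53 − (-0.2720))² + … = 14.8099
sample σ = √(14.8099 / 4) = √3.7025 = 1.9242%
IR = r̄ / tracking error = -0.2720 / 1.9242 = -0.1414

-0.14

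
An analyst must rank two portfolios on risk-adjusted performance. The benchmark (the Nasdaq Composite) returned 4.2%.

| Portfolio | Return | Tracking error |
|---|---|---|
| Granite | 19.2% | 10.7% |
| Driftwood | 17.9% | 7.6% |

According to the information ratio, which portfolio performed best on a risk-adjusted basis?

Driftwood

Granite: IR = (19.2% − 4.2%) / 10.7% = 1.402
Driftwood: IR = (17.9% − 4.2%) / 7.6% = 1.803
Highest: Driftwood (1.803).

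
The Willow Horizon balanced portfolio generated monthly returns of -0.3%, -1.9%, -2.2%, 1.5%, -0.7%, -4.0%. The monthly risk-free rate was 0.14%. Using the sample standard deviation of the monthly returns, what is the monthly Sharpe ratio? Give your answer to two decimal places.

-0.75

r̄ = (-0.3 − 1.9 − 2.2 + 1.5 − 0.7 − 4) / 6 = -1.2667%
Sample σ = √[Σ(r − r̄)² / 5] = √[17.6533 / 5] = √3.5307 = 1.8790%
Sharpe = (r̄ − rf) / σ = (-1.2667 − 0.14) / 1.8790 = -1.4067 / 1.8790 = -0.7486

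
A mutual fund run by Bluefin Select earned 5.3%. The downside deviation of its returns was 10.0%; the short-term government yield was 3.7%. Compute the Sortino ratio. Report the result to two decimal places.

0.16

Sortino = (Rp − Rf) / σd = (5.3% − 3.7%) / 10.0% = 1.60% / 10.0% = 0.1600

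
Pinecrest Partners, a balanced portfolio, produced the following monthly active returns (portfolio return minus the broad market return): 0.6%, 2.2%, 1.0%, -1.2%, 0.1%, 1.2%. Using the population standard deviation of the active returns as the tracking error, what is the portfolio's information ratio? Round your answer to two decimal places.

0.62

r̄ = (0.6 + 2.2 + 1 − 1.2 + 0.1 + 1.2) / 6 = 3.90 / 6 = 0.6500%
Population σ = √[Σ(r − r̄)² / 6] = √[6.5550 / 6] = √1.0925 = 1.0452%
IR = r̄ / tracking error = 0.6500 / 1.0452 = 0.6219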